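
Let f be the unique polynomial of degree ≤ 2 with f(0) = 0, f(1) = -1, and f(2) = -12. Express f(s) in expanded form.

Write f(s) = as^2 + bs + c. Substituting each data point gives a linear system:
  c = 0
  a + b + c = -1
  4a + 2b + c = -12
Solving the system yields a = -5, b = 4, c = 0.
So f(s) = -5s^2 + 4s.
Check: f(2) = -12. ✓

f(s) = -5s^2 + 4s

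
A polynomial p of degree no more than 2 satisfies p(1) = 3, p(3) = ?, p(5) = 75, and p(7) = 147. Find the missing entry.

27

On equispaced nodes a degree-2 polynomial has vanishing third forward difference, so
  - p(1) + 3·p(3) - 3·p(5) + p(7) = 0.
Substituting the known values and solving for p(3):
  3·p(3) = 81
  p(3) = 27.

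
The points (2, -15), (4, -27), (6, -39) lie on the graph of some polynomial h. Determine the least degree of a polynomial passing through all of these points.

1

Forward differences of the values at t = 2, 4, 6:
  h  : -15  -27  -39
  Δ  : -12  -12
  Δ^2: 0
The first differences are constant (-12) and nonzero, while all higher differences vanish, so the minimal degree is 1.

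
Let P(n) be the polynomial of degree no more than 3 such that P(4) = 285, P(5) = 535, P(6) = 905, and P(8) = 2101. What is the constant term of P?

Write P(n) = an^3 + bn^2 + cn + d. Substituting each data point gives a linear system:
  64a + 16b + 4c + d = 285
  125a + 25b + 5c + d = 535
  216a + 36b + 6c + d = 905
  512a + 64b + 8c + d = 2101
Solving the system yields a = 4, b = 0, c = 6, d = 5.
So P(n) = 4n³ + 6n + 5.
The constant term is 5.

5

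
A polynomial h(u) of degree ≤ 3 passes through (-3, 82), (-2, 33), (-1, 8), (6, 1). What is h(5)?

Write h(u) = au^3 + bu^2 + cu + d. Substituting each data point gives a linear system:
  -27a + 9b - 3c + d = 82
  -8a + 4b - 2c + d = 33
  -a + b - c + d = 8
  216a + 36b + 6c + d = 1
Solving the system yields a = -1, b = 6, c = 0, d = 1.
So h(u) = -u^3 + 6u^2 + 1.
Then h(5) = 26.

26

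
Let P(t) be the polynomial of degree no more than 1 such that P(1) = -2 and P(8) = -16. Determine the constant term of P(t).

0

Write P(t) = at + b. Substituting each data point gives a linear system:
  a + b = -2
  8a + b = -16
Solving the system yields a = -2, b = 0.
So P(t) = -2t.
The constant term is 0.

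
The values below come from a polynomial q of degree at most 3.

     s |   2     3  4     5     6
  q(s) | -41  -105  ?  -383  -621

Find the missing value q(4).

-215

On equispaced nodes a degree-3 polynomial has vanishing fourth forward difference, so
  q(2) - 4·q(3) + 6·q(4) - 4·q(5) + q(6) = 0.
Substituting the known values and solving for q(4):
  6·q(4) = -1290
  q(4) = -215.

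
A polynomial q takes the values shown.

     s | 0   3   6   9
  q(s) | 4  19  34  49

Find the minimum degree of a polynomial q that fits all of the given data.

Forward differences of the values at s = 0, 3, 6, 9:
  q  : 4  19  34  49
  Δ  : 15  15  15
  Δ^2: 0  0
  Δ^3: 0
The first differences are constant (15) and nonzero, while all higher differences vanish, so the minimal degree is 1.

1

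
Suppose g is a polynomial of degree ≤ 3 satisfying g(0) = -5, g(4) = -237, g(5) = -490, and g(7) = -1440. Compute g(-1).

Write g(u) = au^3 + bu^2 + cu + d. Substituting each data point gives a linear system:
  d = -5
  64a + 16b + 4c + d = -237
  125a + 25b + 5c + d = -490
  343a + 49b + 7c + d = -1440
Solving the system yields a = -5, b = 6, c = -2, d = -5.
So g(u) = -5u^3 + 6u^2 - 2u - 5.
Then g(-1) = 8.

8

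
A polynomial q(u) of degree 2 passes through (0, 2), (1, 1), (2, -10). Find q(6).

Using the Lagrange interpolation formula with nodes 0, 1, 2:
  L_0(u) = (u - 1)(u - 2) / 2
  L_1(u) = u(u - 2) / -1
  L_2(u) = u(u - 1) / 2
Then q(u) = 2·L_0(u) + 1·L_1(u) - 10·L_2(u).
Expanding and collecting terms gives q(u) = -5u^2 + 4u + 2.
Evaluating at u = 6: q(6) = -154.

-154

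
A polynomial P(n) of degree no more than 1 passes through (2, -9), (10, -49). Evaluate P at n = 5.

Using the Lagrange interpolation formula with nodes 2, 10:
  L_0(n) = (n - 10) / -8
  L_1(n) = (n - 2) / 8
Then P(n) = -9·L_0(n) - 49·L_1(n).
Expanding and collecting terms gives P(n) = -5n + 1.
Evaluating at n = 5: P(5) = -24.

-24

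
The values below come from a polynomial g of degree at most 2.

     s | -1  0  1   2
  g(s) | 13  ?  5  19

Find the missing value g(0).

3

The 3 known points determine the degree-2 polynomial uniquely.
Write g(s) = as^2 + bs + c. Substituting each data point gives a linear system:
  a - b + c = 13
  a + b + c = 5
  4a + 2b + c = 19
Solving the system yields a = 6, b = -4, c = 3.
So g(s) = 6s^2 - 4s + 3.
Then g(0) = 3.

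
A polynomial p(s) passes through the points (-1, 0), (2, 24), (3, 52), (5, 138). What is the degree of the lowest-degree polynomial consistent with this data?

Divided differences on the nodes -1, 2, 3, 5:
  order 0: 0  24  52  138
  order 1: 8  28  43
  order 2: 5  5
  order 3: 0
The order-2 divided differences are all 5 (nonzero) and every higher order vanishes, so the data lies on a polynomial of degree exactly 2.

2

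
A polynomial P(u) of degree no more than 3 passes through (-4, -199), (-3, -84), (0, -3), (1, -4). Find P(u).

Write P(u) = au^3 + bu^2 + cu + d. Substituting each data point gives a linear system:
  -64a + 16b - 4c + d = -199
  -27a + 9b - 3c + d = -84
  d = -3
  a + b + c + d = -4
Solving the system yields a = 3, b = -1, c = -3, d = -3.
So P(u) = 3u^3 - u^2 - 3u - 3.
Check: P(1) = -4. ✓

P(u) = 3u^3 - u^2 - 3u - 3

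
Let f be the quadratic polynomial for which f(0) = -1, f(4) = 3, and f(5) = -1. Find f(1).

3

Write f(n) = an^2 + bn + c. Substituting each data point gives a linear system:
  c = -1
  16a + 4b + c = 3
  25a + 5b + c = -1
Solving the system yields a = -1, b = 5, c = -1.
So f(n) = -n^2 + 5n - 1.
Then f(1) = 3.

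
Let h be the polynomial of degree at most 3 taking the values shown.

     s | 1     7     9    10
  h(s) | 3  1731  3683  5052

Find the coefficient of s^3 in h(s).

5

Write h(s) = as^3 + bs^2 + cs + d. Substituting each data point gives a linear system:
  a + b + c + d = 3
  343a + 49b + 7c + d = 1731
  729a + 81b + 9c + d = 3683
  1000a + 100b + 10c + d = 5052
Solving the system yields a = 5, b = 1, c = -5, d = 2.
So h(s) = 5s³ + s² - 5s + 2.
The leading coefficient is 5.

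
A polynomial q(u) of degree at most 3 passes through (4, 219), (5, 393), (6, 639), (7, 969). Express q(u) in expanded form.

q(u) = 2u^3 + 6u^2 - 2u + 3

Write q(u) = au^3 + bu^2 + cu + d. Substituting each data point gives a linear system:
  64a + 16b + 4c + d = 219
  125a + 25b + 5c + d = 393
  216a + 36b + 6c + d = 639
  343a + 49b + 7c + d = 969
Solving the system yields a = 2, b = 6, c = -2, d = 3.
So q(u) = 2u³ + 6u² - 2u + 3.
Check: q(4) = 219. ✓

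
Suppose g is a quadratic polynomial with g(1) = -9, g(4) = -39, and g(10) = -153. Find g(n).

Using the Lagrange interpolation formula with nodes 1, 4, 10:
  L_0(n) = (n - 4)(n - 10) / 27
  L_1(n) = (n - 1)(n - 10) / -18
  L_2(n) = (n - 1)(n - 4) / 54
Then g(n) = -9·L_0(n) - 39·L_1(n) - 153·L_2(n).
Expanding and collecting terms gives g(n) = -n² - 5n - 3.
Check: g(1) = -9. ✓

g(n) = -n^2 - 5n - 3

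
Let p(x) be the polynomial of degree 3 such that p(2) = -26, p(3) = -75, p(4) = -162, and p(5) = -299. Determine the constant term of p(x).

6

Write p(x) = ax^3 + bx^2 + cx + d. Substituting each data point gives a linear system:
  8a + 4b + 2c + d = -26
  27a + 9b + 3c + d = -75
  64a + 16b + 4c + d = -162
  125a + 25b + 5c + d = -299
Solving the system yields a = -2, b = -1, c = -6, d = 6.
So p(x) = -2x^3 - x^2 - 6x + 6.
The constant term is 6.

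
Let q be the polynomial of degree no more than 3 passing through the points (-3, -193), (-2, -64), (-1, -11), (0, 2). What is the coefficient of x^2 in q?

Write q(x) = ax^3 + bx^2 + cx + d. Substituting each data point gives a linear system:
  -27a + 9b - 3c + d = -193
  -8a + 4b - 2c + d = -64
  -a + b - c + d = -11
  d = 2
Solving the system yields a = 6, b = -2, c = 5, d = 2.
So q(x) = 6x^3 - 2x^2 + 5x + 2.
The coefficient of x^2 is -2.

-2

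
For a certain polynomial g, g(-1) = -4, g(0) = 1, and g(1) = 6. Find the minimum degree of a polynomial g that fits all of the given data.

Forward differences of the values at n = -1, 0, 1:
  g  : -4  1  6
  Δ  : 5  5
  Δ^2: 0
The first differences are constant (5) and nonzero, while all higher differences vanish, so the minimal degree is 1.

1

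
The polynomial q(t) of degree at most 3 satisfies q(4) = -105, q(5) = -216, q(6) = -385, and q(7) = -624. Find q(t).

Write q(t) = at^3 + bt^2 + ct + d. Substituting each data point gives a linear system:
  64a + 16b + 4c + d = -105
  125a + 25b + 5c + d = -216
  216a + 36b + 6c + d = -385
  343a + 49b + 7c + d = -624
Solving the system yields a = -2, b = 1, c = 2, d = -1.
So q(t) = -2t^3 + t^2 + 2t - 1.
Check: q(7) = -624. ✓

q(t) = -2t^3 + t^2 + 2t - 1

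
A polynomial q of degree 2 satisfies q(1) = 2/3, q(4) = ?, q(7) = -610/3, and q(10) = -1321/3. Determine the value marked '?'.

On equispaced nodes a degree-2 polynomial has vanishing third forward difference, so
  - q(1) + 3·q(4) - 3·q(7) + q(10) = 0.
Substituting the known values and solving for q(4):
  3·q(4) = -169
  q(4) = -169/3.

-169/3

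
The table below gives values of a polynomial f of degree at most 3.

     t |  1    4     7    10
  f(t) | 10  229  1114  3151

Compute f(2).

Using the Lagrange interpolation formula with nodes 1, 4, 7, 10:
  L_0(t) = (t - 4)(t - 7)(t - 10) / -162
  L_1(t) = (t - 1)(t - 7)(t - 10) / 54
  L_2(t) = (t - 1)(t - 4)(t - 10) / -54
  L_3(t) = (t - 1)(t - 4)(t - 7) / 162
Then f(t) = 10·L_0(t) + 229·L_1(t) + 1114·L_2(t) + 3151·L_3(t).
Expanding and collecting terms gives f(t) = 3t^3 + t^2 + 5t + 1.
Evaluating at t = 2: f(2) = 39.

39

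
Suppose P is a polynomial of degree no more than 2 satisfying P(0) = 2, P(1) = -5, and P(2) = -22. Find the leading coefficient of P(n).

-5

Write P(n) = an^2 + bn + c. Substituting each data point gives a linear system:
  c = 2
  a + b + c = -5
  4a + 2b + c = -22
Solving the system yields a = -5, b = -2, c = 2.
So P(n) = -5n^2 - 2n + 2.
The leading coefficient is -5.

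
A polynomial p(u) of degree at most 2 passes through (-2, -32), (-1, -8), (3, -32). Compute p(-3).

Using the Lagrange interpolation formula with nodes -2, -1, 3:
  L_0(u) = (u + 1)(u - 3) / 5
  L_1(u) = (u + 2)(u - 3) / -4
  L_2(u) = (u + 2)(u + 1) / 20
Then p(u) = -32·L_0(u) - 8·L_1(u) - 32·L_2(u).
Expanding and collecting terms gives p(u) = -6u^2 + 6u + 4.
Evaluating at u = -3: p(-3) = -68.

-68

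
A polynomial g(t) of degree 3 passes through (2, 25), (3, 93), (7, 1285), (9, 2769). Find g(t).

Using the Lagrange interpolation formula with nodes 2, 3, 7, 9:
  L_0(t) = (t - 3)(t - 7)(t - 9) / -35
  L_1(t) = (t - 2)(t - 7)(t - 9) / 24
  L_2(t) = (t - 2)(t - 3)(t - 9) / -40
  L_3(t) = (t - 2)(t - 3)(t - 7) / 84
Then g(t) = 25·L_0(t) + 93·L_1(t) + 1285·L_2(t) + 2769·L_3(t).
Expanding and collecting terms gives g(t) = 4t^3 - 2t^2 + 2t - 3.
Check: g(7) = 1285. ✓

g(t) = 4t^3 - 2t^2 + 2t - 3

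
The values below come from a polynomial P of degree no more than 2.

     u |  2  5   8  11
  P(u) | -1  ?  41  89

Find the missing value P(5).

The 3 known points determine the degree-2 polynomial uniquely.
Write P(u) = au^2 + bu + c. Substituting each data point gives a linear system:
  4a + 2b + c = -1
  64a + 8b + c = 41
  121a + 11b + c = 89
Solving the system yields a = 1, b = -3, c = 1.
So P(u) = u² - 3u + 1.
Then P(5) = 11.

11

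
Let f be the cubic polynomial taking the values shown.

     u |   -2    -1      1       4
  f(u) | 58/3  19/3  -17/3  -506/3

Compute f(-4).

Write f(u) = au^3 + bu^2 + cu + d. Substituting each data point gives a linear system:
  -8a + 4b - 2c + d = 58/3
  -a + b - c + d = 19/3
  a + b + c + d = -17/3
  64a + 16b + 4c + d = -506/3
Solving the system yields a = -2, b = -5/3, c = -4, d = 2.
So f(u) = -2u^3 - (5/3)u^2 - 4u + 2.
Then f(-4) = 358/3.

358/3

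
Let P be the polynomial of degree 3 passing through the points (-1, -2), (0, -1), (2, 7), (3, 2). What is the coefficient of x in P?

4

Write P(x) = ax^3 + bx^2 + cx + d. Substituting each data point gives a linear system:
  -a + b - c + d = -2
  d = -1
  8a + 4b + 2c + d = 7
  27a + 9b + 3c + d = 2
Solving the system yields a = -1, b = 2, c = 4, d = -1.
So P(x) = -x³ + 2x² + 4x - 1.
The coefficient of x is 4.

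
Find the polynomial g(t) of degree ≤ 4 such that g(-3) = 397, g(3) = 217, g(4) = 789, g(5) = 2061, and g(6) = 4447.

g(t) = 4t^4 - 3t^3 - 2t^2 - 3t + 1

Write g(t) = at^4 + bt^3 + ct^2 + dt + e. Substituting each data point gives a linear system:
  81a - 27b + 9c - 3d + e = 397
  81a + 27b + 9c + 3d + e = 217
  256a + 64b + 16c + 4d + e = 789
  625a + 125b + 25c + 5d + e = 2061
  1296a + 216b + 36c + 6d + e = 4447
Solving the system yields a = 4, b = -3, c = -2, d = -3, e = 1.
So g(t) = 4t^4 - 3t^3 - 2t^2 - 3t + 1.
Check: g(6) = 4447. ✓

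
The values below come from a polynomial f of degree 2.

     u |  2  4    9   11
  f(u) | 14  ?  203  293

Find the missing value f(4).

The 3 known points determine the degree-2 polynomial uniquely.
Write f(u) = au^2 + bu + c. Substituting each data point gives a linear system:
  4a + 2b + c = 14
  81a + 9b + c = 203
  121a + 11b + c = 293
Solving the system yields a = 2, b = 5, c = -4.
So f(u) = 2u² + 5u - 4.
Then f(4) = 48.

48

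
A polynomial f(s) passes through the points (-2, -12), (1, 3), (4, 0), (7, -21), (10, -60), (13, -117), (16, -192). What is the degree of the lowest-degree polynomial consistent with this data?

Forward differences of the values at s = -2, 1, 4, 7, 10, 13, 16:
  f  : -12  3  0  -21  -60  -117  -192
  Δ  : 15  -3  -21  -39  -57  -75
  Δ^2: -18  -18  -18  -18  -18
  Δ^3: 0  0  0  0
  Δ^4: 0  0  0
  Δ^5: 0  0
  Δ^6: 0
The second differences are constant (-18) and nonzero, while all higher differences vanish, so the minimal degree is 2.

2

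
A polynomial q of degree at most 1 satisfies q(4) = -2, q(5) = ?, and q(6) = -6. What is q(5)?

The 2 known points determine the degree-1 polynomial uniquely.
Write q(t) = at + b. Substituting each data point gives a linear system:
  4a + b = -2
  6a + b = -6
Solving the system yields a = -2, b = 6.
So q(t) = -2t + 6.
Then q(5) = -4.

-4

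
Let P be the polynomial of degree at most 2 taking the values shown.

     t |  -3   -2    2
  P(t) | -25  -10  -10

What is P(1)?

-1

Using the Lagrange interpolation formula with nodes -3, -2, 2:
  L_0(t) = (t + 2)(t - 2) / 5
  L_1(t) = (t + 3)(t - 2) / -4
  L_2(t) = (t + 3)(t + 2) / 20
Then P(t) = -25·L_0(t) - 10·L_1(t) - 10·L_2(t).
Expanding and collecting terms gives P(t) = -3t^2 + 2.
Evaluating at t = 1: P(1) = -1.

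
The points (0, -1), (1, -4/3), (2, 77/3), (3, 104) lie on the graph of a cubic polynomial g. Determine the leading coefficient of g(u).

Write g(u) = au^3 + bu^2 + cu + d. Substituting each data point gives a linear system:
  d = -1
  a + b + c + d = -4/3
  8a + 4b + 2c + d = 77/3
  27a + 9b + 3c + d = 104
Solving the system yields a = 4, b = 5/3, c = -6, d = -1.
So g(u) = 4u^3 + (5/3)u^2 - 6u - 1.
The leading coefficient is 4.

4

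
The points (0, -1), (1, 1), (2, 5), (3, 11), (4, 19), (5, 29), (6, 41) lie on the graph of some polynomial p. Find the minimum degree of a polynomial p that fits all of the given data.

Forward differences of the values at x = 0, 1, 2, 3, 4, 5, 6:
  p  : -1  1  5  11  19  29  41
  Δ  : 2  4  6  8  10  12
  Δ^2: 2  2  2  2  2
  Δ^3: 0  0  0  0
  Δ^4: 0  0  0
  Δ^5: 0  0
  Δ^6: 0
The second differences are constant (2) and nonzero, while all higher differences vanish, so the minimal degree is 2.

2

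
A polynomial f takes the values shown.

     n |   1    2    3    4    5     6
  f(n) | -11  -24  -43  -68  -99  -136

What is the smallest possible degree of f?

Forward differences of the values at n = 1, 2, 3, 4, 5, 6:
  f  : -11  -24  -43  -68  -99  -136
  Δ  : -13  -19  -25  -31  -37
  Δ^2: -6  -6  -6  -6
  Δ^3: 0  0  0
  Δ^4: 0  0
  Δ^5: 0
The second differences are constant (-6) and nonzero, while all higher differences vanish, so the minimal degree is 2.

2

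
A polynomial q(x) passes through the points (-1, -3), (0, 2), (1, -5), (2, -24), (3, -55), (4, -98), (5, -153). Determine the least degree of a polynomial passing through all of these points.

2

Forward differences of the values at x = -1, 0, 1, 2, 3, 4, 5:
  q  : -3  2  -5  -24  -55  -98  -153
  Δ  : 5  -7  -19  -31  -43  -55
  Δ^2: -12  -12  -12  -12  -12
  Δ^3: 0  0  0  0
  Δ^4: 0  0  0
  Δ^5: 0  0
  Δ^6: 0
The second differences are constant (-12) and nonzero, while all higher differences vanish, so the minimal degree is 2.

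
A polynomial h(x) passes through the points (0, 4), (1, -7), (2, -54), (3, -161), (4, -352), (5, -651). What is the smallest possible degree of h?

Forward differences of the values at x = 0, 1, 2, 3, 4, 5:
  h  : 4  -7  -54  -161  -352  -651
  Δ  : -11  -47  -107  -191  -299
  Δ^2: -36  -60  -84  -108
  Δ^3: -24  -24  -24
  Δ^4: 0  0
  Δ^5: 0
The third differences are constant (-24) and nonzero, while all higher differences vanish, so the minimal degree is 3.

3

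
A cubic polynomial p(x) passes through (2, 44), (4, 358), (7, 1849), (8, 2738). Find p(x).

Write p(x) = ax^3 + bx^2 + cx + d. Substituting each data point gives a linear system:
  8a + 4b + 2c + d = 44
  64a + 16b + 4c + d = 358
  343a + 49b + 7c + d = 1849
  512a + 64b + 8c + d = 2738
Solving the system yields a = 5, b = 3, c = -1, d = -6.
So p(x) = 5x³ + 3x² - x - 6.
Check: p(4) = 358. ✓

p(x) = 5x^3 + 3x^2 - x - 6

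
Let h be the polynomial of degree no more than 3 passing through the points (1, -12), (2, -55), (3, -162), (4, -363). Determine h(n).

Using the Lagrange interpolation formula with nodes 1, 2, 3, 4:
  L_0(n) = (n - 2)(n - 3)(n - 4) / -6
  L_1(n) = (n - 1)(n - 3)(n - 4) / 2
  L_2(n) = (n - 1)(n - 2)(n - 4) / -2
  L_3(n) = (n - 1)(n - 2)(n - 3) / 6
Then h(n) = -12·L_0(n) - 55·L_1(n) - 162·L_2(n) - 363·L_3(n).
Expanding and collecting terms gives h(n) = -5n^3 - 2n^2 - 2n - 3.
Check: h(3) = -162. ✓

h(n) = -5n^3 - 2n^2 - 2n - 3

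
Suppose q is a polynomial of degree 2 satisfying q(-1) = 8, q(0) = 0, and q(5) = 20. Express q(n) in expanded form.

Using the Lagrange interpolation formula with nodes -1, 0, 5:
  L_0(n) = n(n - 5) / 6
  L_1(n) = (n + 1)(n - 5) / -5
  L_2(n) = (n + 1)n / 30
Then q(n) = 8·L_0(n) + 0·L_1(n) + 20·L_2(n).
Expanding and collecting terms gives q(n) = 2n^2 - 6n.
Check: q(0) = 0. ✓

q(n) = 2n^2 - 6n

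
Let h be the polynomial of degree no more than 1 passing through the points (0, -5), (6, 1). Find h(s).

Using the Lagrange interpolation formula with nodes 0, 6:
  L_0(s) = (s - 6) / -6
  L_1(s) = s / 6
Then h(s) = -5·L_0(s) + 1·L_1(s).
Expanding and collecting terms gives h(s) = s - 5.
Check: h(0) = -5. ✓

h(s) = s - 5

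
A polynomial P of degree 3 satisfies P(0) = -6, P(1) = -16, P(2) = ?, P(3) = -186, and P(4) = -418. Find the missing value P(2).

The 4 known points determine the degree-3 polynomial uniquely.
Write P(n) = an^3 + bn^2 + cn + d. Substituting each data point gives a linear system:
  d = -6
  a + b + c + d = -16
  27a + 9b + 3c + d = -186
  64a + 16b + 4c + d = -418
Solving the system yields a = -6, b = -1, c = -3, d = -6.
So P(n) = -6n³ - n² - 3n - 6.
Then P(2) = -64.

-64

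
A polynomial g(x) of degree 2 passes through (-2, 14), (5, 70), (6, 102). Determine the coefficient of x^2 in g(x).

3

Write g(x) = ax^2 + bx + c. Substituting each data point gives a linear system:
  4a - 2b + c = 14
  25a + 5b + c = 70
  36a + 6b + c = 102
Solving the system yields a = 3, b = -1, c = 0.
So g(x) = 3x² - x.
The leading coefficient is 3.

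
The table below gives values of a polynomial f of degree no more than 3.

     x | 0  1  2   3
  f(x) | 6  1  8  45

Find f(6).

Forward differences of the values at x = 0, 1, 2, 3:
  f  : 6  1  8  45
  Δ  : -5  7  37
  Δ^2: 12  30
  Δ^3: 18
The third differences are constant, confirming degree 3.
Interpolating (Newton forward form) and evaluating at x = 6 gives f(6) = 516.

516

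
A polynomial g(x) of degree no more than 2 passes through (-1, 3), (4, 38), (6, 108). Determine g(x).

Using the Lagrange interpolation formula with nodes -1, 4, 6:
  L_0(x) = (x - 4)(x - 6) / 35
  L_1(x) = (x + 1)(x - 6) / -10
  L_2(x) = (x + 1)(x - 4) / 14
Then g(x) = 3·L_0(x) + 38·L_1(x) + 108·L_2(x).
Expanding and collecting terms gives g(x) = 4x^2 - 5x - 6.
Check: g(-1) = 3. ✓

g(x) = 4x^2 - 5x - 6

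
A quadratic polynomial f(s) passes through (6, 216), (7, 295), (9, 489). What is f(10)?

Write f(s) = as^2 + bs + c. Substituting each data point gives a linear system:
  36a + 6b + c = 216
  49a + 7b + c = 295
  81a + 9b + c = 489
Solving the system yields a = 6, b = 1, c = -6.
So f(s) = 6s^2 + s - 6.
Then f(10) = 604.

604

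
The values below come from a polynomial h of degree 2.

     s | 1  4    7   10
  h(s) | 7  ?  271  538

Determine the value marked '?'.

94

On equispaced nodes a degree-2 polynomial has vanishing third forward difference, so
  - h(1) + 3·h(4) - 3·h(7) + h(10) = 0.
Substituting the known values and solving for h(4):
  3·h(4) = 282
  h(4) = 94.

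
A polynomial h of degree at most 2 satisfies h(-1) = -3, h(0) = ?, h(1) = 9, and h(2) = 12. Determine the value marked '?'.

4

On equispaced nodes a degree-2 polynomial has vanishing third forward difference, so
  - h(-1) + 3·h(0) - 3·h(1) + h(2) = 0.
Substituting the known values and solving for h(0):
  3·h(0) = 12
  h(0) = 4.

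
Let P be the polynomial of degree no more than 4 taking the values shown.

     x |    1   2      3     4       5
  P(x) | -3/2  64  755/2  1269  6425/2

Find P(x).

Write P(x) = ax^4 + bx^3 + cx^2 + dx + e. Substituting each data point gives a linear system:
  a + b + c + d + e = -3/2
  16a + 8b + 4c + 2d + e = 64
  81a + 27b + 9c + 3d + e = 755/2
  256a + 64b + 16c + 4d + e = 1269
  625a + 125b + 25c + 5d + e = 6425/2
Solving the system yields a = 6, b = -5, c = 4, d = -3/2, e = -5.
So P(x) = 6x^4 - 5x^3 + 4x^2 - (3/2)x - 5.
Check: P(4) = 1269. ✓

P(x) = 6x^4 - 5x^3 + 4x^2 - (3/2)x - 5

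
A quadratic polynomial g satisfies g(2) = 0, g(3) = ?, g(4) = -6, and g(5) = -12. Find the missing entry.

The 3 known points determine the degree-2 polynomial uniquely.
Write g(s) = as^2 + bs + c. Substituting each data point gives a linear system:
  4a + 2b + c = 0
  16a + 4b + c = -6
  25a + 5b + c = -12
Solving the system yields a = -1, b = 3, c = -2.
So g(s) = -s^2 + 3s - 2.
Then g(3) = -2.

-2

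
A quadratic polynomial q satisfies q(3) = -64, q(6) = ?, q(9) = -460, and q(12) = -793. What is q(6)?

On equispaced nodes a degree-2 polynomial has vanishing third forward difference, so
  - q(3) + 3·q(6) - 3·q(9) + q(12) = 0.
Substituting the known values and solving for q(6):
  3·q(6) = -651
  q(6) = -217.

-217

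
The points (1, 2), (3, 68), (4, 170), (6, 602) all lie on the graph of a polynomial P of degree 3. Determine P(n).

P(n) = 3n^3 - n^2 - 2n + 2

Write P(n) = an^3 + bn^2 + cn + d. Substituting each data point gives a linear system:
  a + b + c + d = 2
  27a + 9b + 3c + d = 68
  64a + 16b + 4c + d = 170
  216a + 36b + 6c + d = 602
Solving the system yields a = 3, b = -1, c = -2, d = 2.
So P(n) = 3n³ - n² - 2n + 2.
Check: P(3) = 68. ✓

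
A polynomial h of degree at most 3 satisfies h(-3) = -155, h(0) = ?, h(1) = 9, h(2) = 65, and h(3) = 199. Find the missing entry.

-5

The 4 known points determine the degree-3 polynomial uniquely.
Write h(u) = au^3 + bu^2 + cu + d. Substituting each data point gives a linear system:
  -27a + 9b - 3c + d = -155
  a + b + c + d = 9
  8a + 4b + 2c + d = 65
  27a + 9b + 3c + d = 199
Solving the system yields a = 6, b = 3, c = 5, d = -5.
So h(u) = 6u^3 + 3u^2 + 5u - 5.
Then h(0) = -5.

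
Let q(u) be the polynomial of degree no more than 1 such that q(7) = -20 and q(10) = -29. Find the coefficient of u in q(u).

Write q(u) = au + b. Substituting each data point gives a linear system:
  7a + b = -20
  10a + b = -29
Solving the system yields a = -3, b = 1.
So q(u) = -3u + 1.
The leading coefficient is -3.

-3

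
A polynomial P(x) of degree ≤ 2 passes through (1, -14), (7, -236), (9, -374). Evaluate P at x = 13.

-746

Using the Lagrange interpolation formula with nodes 1, 7, 9:
  L_0(x) = (x - 7)(x - 9) / 48
  L_1(x) = (x - 1)(x - 9) / -12
  L_2(x) = (x - 1)(x - 7) / 16
Then P(x) = -14·L_0(x) - 236·L_1(x) - 374·L_2(x).
Expanding and collecting terms gives P(x) = -4x² - 5x - 5.
Evaluating at x = 13: P(13) = -746.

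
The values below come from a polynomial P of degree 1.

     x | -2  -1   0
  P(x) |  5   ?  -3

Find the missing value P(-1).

On equispaced nodes a degree-1 polynomial has vanishing second forward difference, so
  P(-2) - 2·P(-1) + P(0) = 0.
Substituting the known values and solving for P(-1):
  -2·P(-1) = -2
  P(-1) = 1.

1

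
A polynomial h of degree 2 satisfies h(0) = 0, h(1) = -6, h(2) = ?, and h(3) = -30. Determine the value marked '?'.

The 3 known points determine the degree-2 polynomial uniquely.
Write h(n) = an^2 + bn + c. Substituting each data point gives a linear system:
  c = 0
  a + b + c = -6
  9a + 3b + c = -30
Solving the system yields a = -2, b = -4, c = 0.
So h(n) = -2n^2 - 4n.
Then h(2) = -16.

-16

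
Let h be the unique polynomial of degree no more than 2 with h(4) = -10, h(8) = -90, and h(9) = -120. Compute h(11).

Write h(n) = an^2 + bn + c. Substituting each data point gives a linear system:
  16a + 4b + c = -10
  64a + 8b + c = -90
  81a + 9b + c = -120
Solving the system yields a = -2, b = 4, c = 6.
So h(n) = -2n^2 + 4n + 6.
Then h(11) = -192.

-192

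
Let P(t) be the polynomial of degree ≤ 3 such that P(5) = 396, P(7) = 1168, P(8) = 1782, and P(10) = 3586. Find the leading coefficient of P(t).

4

Write P(t) = at^3 + bt^2 + ct + d. Substituting each data point gives a linear system:
  125a + 25b + 5c + d = 396
  343a + 49b + 7c + d = 1168
  512a + 64b + 8c + d = 1782
  1000a + 100b + 10c + d = 3586
Solving the system yields a = 4, b = -4, c = -2, d = 6.
So P(t) = 4t^3 - 4t^2 - 2t + 6.
The leading coefficient is 4.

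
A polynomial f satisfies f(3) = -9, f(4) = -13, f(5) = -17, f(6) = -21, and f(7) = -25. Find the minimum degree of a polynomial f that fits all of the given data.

Forward differences of the values at s = 3, 4, 5, 6, 7:
  f  : -9  -13  -17  -21  -25
  Δ  : -4  -4  -4  -4
  Δ^2: 0  0  0
  Δ^3: 0  0
  Δ^4: 0
The first differences are constant (-4) and nonzero, while all higher differences vanish, so the minimal degree is 1.

1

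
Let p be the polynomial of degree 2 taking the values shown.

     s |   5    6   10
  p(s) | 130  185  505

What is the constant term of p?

Write p(s) = as^2 + bs + c. Substituting each data point gives a linear system:
  25a + 5b + c = 130
  36a + 6b + c = 185
  100a + 10b + c = 505
Solving the system yields a = 5, b = 0, c = 5.
So p(s) = 5s^2 + 5.
The constant term is 5.

5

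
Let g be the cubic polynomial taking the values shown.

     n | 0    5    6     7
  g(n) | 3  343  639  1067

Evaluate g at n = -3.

-153

Using the Lagrange interpolation formula with nodes 0, 5, 6, 7:
  L_0(n) = (n - 5)(n - 6)(n - 7) / -210
  L_1(n) = n(n - 6)(n - 7) / 10
  L_2(n) = n(n - 5)(n - 7) / -6
  L_3(n) = n(n - 5)(n - 6) / 14
Then g(n) = 3·L_0(n) + 343·L_1(n) + 639·L_2(n) + 1067·L_3(n).
Expanding and collecting terms gives g(n) = 4n^3 - 6n^2 - 2n + 3.
Evaluating at n = -3: g(-3) = -153.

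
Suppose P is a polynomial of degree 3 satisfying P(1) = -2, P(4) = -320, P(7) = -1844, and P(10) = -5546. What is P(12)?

-9704

Write P(s) = as^3 + bs^2 + cs + d. Substituting each data point gives a linear system:
  a + b + c + d = -2
  64a + 16b + 4c + d = -320
  343a + 49b + 7c + d = -1844
  1000a + 100b + 10c + d = -5546
Solving the system yields a = -6, b = 5, c = -5, d = 4.
So P(s) = -6s³ + 5s² - 5s + 4.
Then P(12) = -9704.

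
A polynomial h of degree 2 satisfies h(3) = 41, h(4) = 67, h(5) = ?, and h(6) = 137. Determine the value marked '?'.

99

On equispaced nodes a degree-2 polynomial has vanishing third forward difference, so
  - h(3) + 3·h(4) - 3·h(5) + h(6) = 0.
Substituting the known values and solving for h(5):
  -3·h(5) = -297
  h(5) = 99.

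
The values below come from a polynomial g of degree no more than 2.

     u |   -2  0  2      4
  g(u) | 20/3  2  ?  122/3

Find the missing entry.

The 3 known points determine the degree-2 polynomial uniquely.
Write g(u) = au^2 + bu + c. Substituting each data point gives a linear system:
  4a - 2b + c = 20/3
  c = 2
  16a + 4b + c = 122/3
Solving the system yields a = 2, b = 5/3, c = 2.
So g(u) = 2u^2 + (5/3)u + 2.
Then g(2) = 40/3.

40/3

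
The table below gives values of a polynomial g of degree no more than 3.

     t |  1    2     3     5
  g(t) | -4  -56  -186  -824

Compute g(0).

Using the Lagrange interpolation formula with nodes 1, 2, 3, 5:
  L_0(t) = (t - 2)(t - 3)(t - 5) / -8
  L_1(t) = (t - 1)(t - 3)(t - 5) / 3
  L_2(t) = (t - 1)(t - 2)(t - 5) / -4
  L_3(t) = (t - 1)(t - 2)(t - 3) / 24
Then g(t) = -4·L_0(t) - 56·L_1(t) - 186·L_2(t) - 824·L_3(t).
Expanding and collecting terms gives g(t) = -6t^3 - 3t^2 - t + 6.
Evaluating at t = 0: g(0) = 6.

6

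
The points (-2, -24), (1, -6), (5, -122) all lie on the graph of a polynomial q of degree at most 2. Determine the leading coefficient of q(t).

-5

Write q(t) = at^2 + bt + c. Substituting each data point gives a linear system:
  4a - 2b + c = -24
  a + b + c = -6
  25a + 5b + c = -122
Solving the system yields a = -5, b = 1, c = -2.
So q(t) = -5t^2 + t - 2.
The leading coefficient is -5.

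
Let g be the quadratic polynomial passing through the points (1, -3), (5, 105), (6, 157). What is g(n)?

Write g(n) = an^2 + bn + c. Substituting each data point gives a linear system:
  a + b + c = -3
  25a + 5b + c = 105
  36a + 6b + c = 157
Solving the system yields a = 5, b = -3, c = -5.
So g(n) = 5n^2 - 3n - 5.
Check: g(1) = -3. ✓

g(n) = 5n^2 - 3n - 5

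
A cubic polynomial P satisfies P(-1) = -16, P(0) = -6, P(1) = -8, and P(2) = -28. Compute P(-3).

-48

Write P(u) = au^3 + bu^2 + cu + d. Substituting each data point gives a linear system:
  -a + b - c + d = -16
  d = -6
  a + b + c + d = -8
  8a + 4b + 2c + d = -28
Solving the system yields a = -1, b = -6, c = 5, d = -6.
So P(u) = -u^3 - 6u^2 + 5u - 6.
Then P(-3) = -48.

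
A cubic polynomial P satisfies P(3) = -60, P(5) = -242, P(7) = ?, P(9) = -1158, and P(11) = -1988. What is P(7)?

The 4 known points determine the degree-3 polynomial uniquely.
Write P(t) = at^3 + bt^2 + ct + d. Substituting each data point gives a linear system:
  27a + 9b + 3c + d = -60
  125a + 25b + 5c + d = -242
  729a + 81b + 9c + d = -1158
  1331a + 121b + 11c + d = -1988
Solving the system yields a = -1, b = -6, c = 6, d = 3.
So P(t) = -t³ - 6t² + 6t + 3.
Then P(7) = -592.

-592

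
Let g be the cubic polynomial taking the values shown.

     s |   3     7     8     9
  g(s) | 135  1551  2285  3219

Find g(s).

Write g(s) = as^3 + bs^2 + cs + d. Substituting each data point gives a linear system:
  27a + 9b + 3c + d = 135
  343a + 49b + 7c + d = 1551
  512a + 64b + 8c + d = 2285
  729a + 81b + 9c + d = 3219
Solving the system yields a = 4, b = 4, c = -2, d = -3.
So g(s) = 4s^3 + 4s^2 - 2s - 3.
Check: g(8) = 2285. ✓

g(s) = 4s^3 + 4s^2 - 2s - 3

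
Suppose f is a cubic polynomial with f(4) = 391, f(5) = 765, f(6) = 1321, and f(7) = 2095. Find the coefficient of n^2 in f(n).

1

Write f(n) = an^3 + bn^2 + cn + d. Substituting each data point gives a linear system:
  64a + 16b + 4c + d = 391
  125a + 25b + 5c + d = 765
  216a + 36b + 6c + d = 1321
  343a + 49b + 7c + d = 2095
Solving the system yields a = 6, b = 1, c = -1, d = -5.
So f(n) = 6n^3 + n^2 - n - 5.
The coefficient of n^2 is 1.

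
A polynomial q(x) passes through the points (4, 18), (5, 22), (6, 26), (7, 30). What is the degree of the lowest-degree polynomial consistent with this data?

1

Forward differences of the values at x = 4, 5, 6, 7:
  q  : 18  22  26  30
  Δ  : 4  4  4
  Δ^2: 0  0
  Δ^3: 0
The first differences are constant (4) and nonzero, while all higher differences vanish, so the minimal degree is 1.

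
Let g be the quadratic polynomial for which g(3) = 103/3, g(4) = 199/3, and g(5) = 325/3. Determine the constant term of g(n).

-5/3

Write g(n) = an^2 + bn + c. Substituting each data point gives a linear system:
  9a + 3b + c = 103/3
  16a + 4b + c = 199/3
  25a + 5b + c = 325/3
Solving the system yields a = 5, b = -3, c = -5/3.
So g(n) = 5n² - 3n - 5/3.
The constant term is -5/3.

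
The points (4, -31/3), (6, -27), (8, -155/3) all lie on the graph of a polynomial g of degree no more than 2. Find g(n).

Write g(n) = an^2 + bn + c. Substituting each data point gives a linear system:
  16a + 4b + c = -31/3
  36a + 6b + c = -27
  64a + 8b + c = -155/3
Solving the system yields a = -1, b = 5/3, c = -1.
So g(n) = -n^2 + (5/3)n - 1.
Check: g(8) = -155/3. ✓

g(n) = -n^2 + (5/3)n - 1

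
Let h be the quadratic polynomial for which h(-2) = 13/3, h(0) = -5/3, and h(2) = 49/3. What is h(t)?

h(t) = 3t^2 + 3t - 5/3

Using the Lagrange interpolation formula with nodes -2, 0, 2:
  L_0(t) = t(t - 2) / 8
  L_1(t) = (t + 2)(t - 2) / -4
  L_2(t) = (t + 2)t / 8
Then h(t) = 13/3·L_0(t) - 5/3·L_1(t) + 49/3·L_2(t).
Expanding and collecting terms gives h(t) = 3t^2 + 3t - 5/3.
Check: h(-2) = 13/3. ✓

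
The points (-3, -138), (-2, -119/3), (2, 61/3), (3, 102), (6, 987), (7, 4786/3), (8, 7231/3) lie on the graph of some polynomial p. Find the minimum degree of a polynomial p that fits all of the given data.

3

Divided differences on the nodes -3, -2, 2, 3, 6, 7, 8:
  order 0: -138  -119/3  61/3  102  987  4786/3  7231/3
  order 1: 295/3  15  245/3  295  1825/3  815
  order 2: -50/3  40/3  160/3  235/3  310/3
  order 3: 5  5  5  5
  order 4: 0  0  0
  order 5: 0  0
  order 6: 0
The order-3 divided differences are all 5 (nonzero) and every higher order vanishes, so the data lies on a polynomial of degree exactly 3.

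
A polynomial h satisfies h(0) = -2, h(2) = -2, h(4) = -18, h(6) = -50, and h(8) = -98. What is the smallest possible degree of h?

2

Forward differences of the values at t = 0, 2, 4, 6, 8:
  h  : -2  -2  -18  -50  -98
  Δ  : 0  -16  -32  -48
  Δ^2: -16  -16  -16
  Δ^3: 0  0
  Δ^4: 0
The second differences are constant (-16) and nonzero, while all higher differences vanish, so the minimal degree is 2.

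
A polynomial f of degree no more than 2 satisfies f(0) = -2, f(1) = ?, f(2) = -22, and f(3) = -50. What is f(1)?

-6

On equispaced nodes a degree-2 polynomial has vanishing third forward difference, so
  - f(0) + 3·f(1) - 3·f(2) + f(3) = 0.
Substituting the known values and solving for f(1):
  3·f(1) = -18
  f(1) = -6.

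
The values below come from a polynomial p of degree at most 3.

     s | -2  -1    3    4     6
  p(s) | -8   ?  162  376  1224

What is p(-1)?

The 4 known points determine the degree-3 polynomial uniquely.
Write p(s) = as^3 + bs^2 + cs + d. Substituting each data point gives a linear system:
  -8a + 4b - 2c + d = -8
  27a + 9b + 3c + d = 162
  64a + 16b + 4c + d = 376
  216a + 36b + 6c + d = 1224
Solving the system yields a = 5, b = 5, c = -6, d = 0.
So p(s) = 5s^3 + 5s^2 - 6s.
Then p(-1) = 6.

6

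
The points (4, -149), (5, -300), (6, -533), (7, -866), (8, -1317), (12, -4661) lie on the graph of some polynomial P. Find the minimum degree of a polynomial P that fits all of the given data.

3

Divided differences on the nodes 4, 5, 6, 7, 8, 12:
  order 0: -149  -300  -533  -866  -1317  -4661
  order 1: -151  -233  -333  -451  -836
  order 2: -41  -50  -59  -77
  order 3: -3  -3  -3
  order 4: 0  0
  order 5: 0
The order-3 divided differences are all -3 (nonzero) and every higher order vanishes, so the data lies on a polynomial of degree exactly 3.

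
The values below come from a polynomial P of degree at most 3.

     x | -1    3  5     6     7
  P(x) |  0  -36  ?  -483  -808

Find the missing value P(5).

The 4 known points determine the degree-3 polynomial uniquely.
Write P(x) = ax^3 + bx^2 + cx + d. Substituting each data point gives a linear system:
  -a + b - c + d = 0
  27a + 9b + 3c + d = -36
  216a + 36b + 6c + d = -483
  343a + 49b + 7c + d = -808
Solving the system yields a = -3, b = 4, c = 4, d = -3.
So P(x) = -3x^3 + 4x^2 + 4x - 3.
Then P(5) = -258.

-258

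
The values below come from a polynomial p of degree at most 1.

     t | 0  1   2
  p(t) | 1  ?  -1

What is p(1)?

The 2 known points determine the degree-1 polynomial uniquely.
Write p(t) = at + b. Substituting each data point gives a linear system:
  b = 1
  2a + b = -1
Solving the system yields a = -1, b = 1.
So p(t) = -t + 1.
Then p(1) = 0.

0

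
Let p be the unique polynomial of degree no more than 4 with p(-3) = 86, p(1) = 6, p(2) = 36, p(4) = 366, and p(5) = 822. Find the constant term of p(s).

2

Write p(s) = as^4 + bs^3 + cs^2 + ds + e. Substituting each data point gives a linear system:
  81a - 27b + 9c - 3d + e = 86
  a + b + c + d + e = 6
  16a + 8b + 4c + 2d + e = 36
  256a + 64b + 16c + 4d + e = 366
  625a + 125b + 25c + 5d + e = 822
Solving the system yields a = 1, b = 1, c = 3, d = -1, e = 2.
So p(s) = s⁴ + s³ + 3s² - s + 2.
The constant term is 2.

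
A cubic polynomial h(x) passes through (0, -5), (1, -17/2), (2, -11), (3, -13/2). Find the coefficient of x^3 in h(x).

Write h(x) = ax^3 + bx^2 + cx + d. Substituting each data point gives a linear system:
  d = -5
  a + b + c + d = -17/2
  8a + 4b + 2c + d = -11
  27a + 9b + 3c + d = -13/2
Solving the system yields a = 1, b = -5/2, c = -2, d = -5.
So h(x) = x³ - (5/2)x² - 2x - 5.
The leading coefficient is 1.

1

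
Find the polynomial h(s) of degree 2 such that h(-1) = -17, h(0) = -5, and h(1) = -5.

h(s) = -6s^2 + 6s - 5

Write h(s) = as^2 + bs + c. Substituting each data point gives a linear system:
  a - b + c = -17
  c = -5
  a + b + c = -5
Solving the system yields a = -6, b = 6, c = -5.
So h(s) = -6s^2 + 6s - 5.
Check: h(-1) = -17. ✓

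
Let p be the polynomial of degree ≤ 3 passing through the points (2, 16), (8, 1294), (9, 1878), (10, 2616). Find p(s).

p(s) = 3s^3 - 4s^2 + s + 6

Using the Lagrange interpolation formula with nodes 2, 8, 9, 10:
  L_0(s) = (s - 8)(s - 9)(s - 10) / -336
  L_1(s) = (s - 2)(s - 9)(s - 10) / 12
  L_2(s) = (s - 2)(s - 8)(s - 10) / -7
  L_3(s) = (s - 2)(s - 8)(s - 9) / 16
Then p(s) = 16·L_0(s) + 1294·L_1(s) + 1878·L_2(s) + 2616·L_3(s).
Expanding and collecting terms gives p(s) = 3s^3 - 4s^2 + s + 6.
Check: p(9) = 1878. ✓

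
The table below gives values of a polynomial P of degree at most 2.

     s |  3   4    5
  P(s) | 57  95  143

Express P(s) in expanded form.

Write P(s) = as^2 + bs + c. Substituting each data point gives a linear system:
  9a + 3b + c = 57
  16a + 4b + c = 95
  25a + 5b + c = 143
Solving the system yields a = 5, b = 3, c = 3.
So P(s) = 5s^2 + 3s + 3.
Check: P(4) = 95. ✓

P(s) = 5s^2 + 3s + 3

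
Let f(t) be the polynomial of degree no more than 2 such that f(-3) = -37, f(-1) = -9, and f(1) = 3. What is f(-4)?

-57

Using the Lagrange interpolation formula with nodes -3, -1, 1:
  L_0(t) = (t + 1)(t - 1) / 8
  L_1(t) = (t + 3)(t - 1) / -4
  L_2(t) = (t + 3)(t + 1) / 8
Then f(t) = -37·L_0(t) - 9·L_1(t) + 3·L_2(t).
Expanding and collecting terms gives f(t) = -2t² + 6t - 1.
Evaluating at t = -4: f(-4) = -57.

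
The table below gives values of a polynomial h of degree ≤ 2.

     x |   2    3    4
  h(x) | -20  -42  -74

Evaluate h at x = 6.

-168

Write h(x) = ax^2 + bx + c. Substituting each data point gives a linear system:
  4a + 2b + c = -20
  9a + 3b + c = -42
  16a + 4b + c = -74
Solving the system yields a = -5, b = 3, c = -6.
So h(x) = -5x^2 + 3x - 6.
Then h(6) = -168.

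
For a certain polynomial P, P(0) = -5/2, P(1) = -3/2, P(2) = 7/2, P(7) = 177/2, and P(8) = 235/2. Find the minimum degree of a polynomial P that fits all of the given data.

Divided differences on the nodes 0, 1, 2, 7, 8:
  order 0: -5/2  -3/2  7/2  177/2  235/2
  order 1: 1  5  17  29
  order 2: 2  2  2
  order 3: 0  0
  order 4: 0
The order-2 divided differences are all 2 (nonzero) and every higher order vanishes, so the data lies on a polynomial of degree exactly 2.

2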